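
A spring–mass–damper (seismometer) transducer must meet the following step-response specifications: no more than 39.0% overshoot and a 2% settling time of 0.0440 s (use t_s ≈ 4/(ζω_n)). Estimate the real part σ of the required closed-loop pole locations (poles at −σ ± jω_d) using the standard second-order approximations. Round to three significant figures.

σ ≈ 90.9

The settling-time spec alone fixes σ = ζω_n = 4/t_s = 4/0.0440 = 90.9.
(Overshoot then fixes ζ = 0.287 and hence ω_d = σ·√(1−ζ²)/ζ = 303 rad/s.)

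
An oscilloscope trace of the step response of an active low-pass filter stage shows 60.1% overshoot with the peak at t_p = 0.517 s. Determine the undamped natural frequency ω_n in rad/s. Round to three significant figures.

From the overshoot, ζ = −ln(OS)/√(π²+ln²(OS)) = 0.160.
t_p = π/ω_d ⇒ ω_d = 6.08 rad/s; then ω_n = ω_d/√(1−ζ²) = 6.16 rad/s.

ω_n ≈ 6.16 rad/s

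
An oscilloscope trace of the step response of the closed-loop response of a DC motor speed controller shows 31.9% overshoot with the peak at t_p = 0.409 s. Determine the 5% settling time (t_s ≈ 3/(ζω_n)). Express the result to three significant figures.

ζ from %OS: ζ = |ln 0.319|/√(π²+ln²0.319) = 0.342.
From t_p = π/ω_d, ω_d = π/0.409 = 7.68 rad/s, so ω_n = ω_d/√(1−ζ²) = 8.17 rad/s.
t_s ≈ 3/(ζω_n) = 3/(0.342·8.17) = 1.07 s.

t_s ≈ 1.07 s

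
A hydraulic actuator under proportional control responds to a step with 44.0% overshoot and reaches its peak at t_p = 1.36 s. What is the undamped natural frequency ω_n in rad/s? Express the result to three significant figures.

ζ from %OS: ζ = |ln 0.440|/√(π²+ln²0.440) = 0.253.
From t_p = π/ω_d, ω_d = π/1.36 = 2.31 rad/s, so ω_n = ω_d/√(1−ζ²) = 2.39 rad/s.

ω_n ≈ 2.39 rad/s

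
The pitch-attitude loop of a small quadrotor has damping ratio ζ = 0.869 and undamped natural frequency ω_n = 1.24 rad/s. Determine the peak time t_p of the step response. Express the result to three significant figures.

t_p ≈ 5.12 s

The damped frequency is ω_d = ω_n√(1−ζ²) = 1.24·√(1−0.755) = 0.614 rad/s.
Peak time t_p = π/ω_d = π/0.614 = 5.12 s.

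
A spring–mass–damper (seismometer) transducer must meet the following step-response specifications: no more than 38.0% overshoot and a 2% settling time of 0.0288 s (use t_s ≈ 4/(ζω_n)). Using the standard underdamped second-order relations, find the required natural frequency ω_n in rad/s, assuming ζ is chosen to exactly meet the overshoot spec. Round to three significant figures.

Inverting the overshoot relation: ζ = |ln 0.380|/√(π² + ln²0.380) = 0.294.
From t_s ≈ 4/(ζω_n): ω_n = 4/(ζ·t_s) = 4/(0.294·0.0288) = 472 rad/s.

ω_n ≈ 472 rad/s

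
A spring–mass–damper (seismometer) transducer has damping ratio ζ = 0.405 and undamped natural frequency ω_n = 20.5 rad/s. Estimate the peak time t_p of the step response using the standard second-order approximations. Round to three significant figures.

t_p ≈ 0.168 s

The damped frequency is ω_d = ω_n√(1−ζ²) = 20.5·√(1−0.164) = 18.7 rad/s.
Peak time t_p = π/ω_d = π/18.7 = 0.168 s.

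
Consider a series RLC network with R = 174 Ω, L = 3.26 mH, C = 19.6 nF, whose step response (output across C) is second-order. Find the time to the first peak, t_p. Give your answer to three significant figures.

For a series RLC circuit (capacitor voltage as output), ω_n = 1/√(LC) = 1/√(3.26 mH · 19.6 nF) = 125000 rad/s.
ζ = (R/2)·√(C/L) = (174/2)·√(19.6 nF/3.26 mH) = 0.213.
ω_d = ω_n√(1−ζ²) = 122000 rad/s. t_p = π/ω_d = 0.0000257 s.

t_p ≈ 0.0000257 s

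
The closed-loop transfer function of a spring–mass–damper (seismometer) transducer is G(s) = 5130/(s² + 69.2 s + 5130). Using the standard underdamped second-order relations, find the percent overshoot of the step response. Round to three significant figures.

%OS ≈ 17.7%

Comparing the denominator to s² + 2ζω_n s + ω_n²: ω_n = √5130 = 71.6 rad/s, and 2ζω_n = 69.2 so ζ = 69.2/(2·71.6) = 0.483.
%OS = 100 e^{−πζ/√(1−ζ²)} with ζ = 0.483 gives 17.7%.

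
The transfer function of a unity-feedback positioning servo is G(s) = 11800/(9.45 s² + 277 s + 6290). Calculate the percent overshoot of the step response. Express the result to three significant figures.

Dividing through by 9.45: denominator becomes s² + 29.31 s + 665.6.
So ω_n = √665.6 = 25.8 rad/s and ζ = 29.31/(2·25.8) = 0.568.
Overshoot: exp(−π·0.568/√(1−0.568²)) = 0.114, i.e. 11.4%.

%OS ≈ 11.4%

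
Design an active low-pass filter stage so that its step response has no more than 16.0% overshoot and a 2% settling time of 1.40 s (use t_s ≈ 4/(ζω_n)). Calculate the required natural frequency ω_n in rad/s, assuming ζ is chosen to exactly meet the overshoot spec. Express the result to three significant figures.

Inverting the overshoot relation: ζ = |ln 0.160|/√(π² + ln²0.160) = 0.504.
Then ω_n = 4/(ζ t_s) = 4/(0.504 × 1.40) = 5.67 rad/s.

ω_n ≈ 5.67 rad/s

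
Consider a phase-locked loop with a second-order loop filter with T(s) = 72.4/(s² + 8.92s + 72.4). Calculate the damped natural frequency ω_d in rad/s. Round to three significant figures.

ω_d ≈ 7.25 rad/s

ω_n = √72.4 = 8.51 rad/s; ζ = 8.92/(2·8.51) = 0.524.
ω_d = 8.51·√(1 − 0.524²) = 7.25 rad/s.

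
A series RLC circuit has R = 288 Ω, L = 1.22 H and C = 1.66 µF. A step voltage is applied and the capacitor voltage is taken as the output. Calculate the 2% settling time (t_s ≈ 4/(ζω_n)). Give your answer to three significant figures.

For a series RLC circuit (capacitor voltage as output), ω_n = 1/√(LC) = 1/√(1.22 H · 1.66 µF) = 703 rad/s.
ζ = (R/2)·√(C/L) = (288/2)·√(1.66 µF/1.22 H) = 0.168.
t_s ≈ 4/(ζω_n) = 0.0339 s.

t_s ≈ 0.0339 s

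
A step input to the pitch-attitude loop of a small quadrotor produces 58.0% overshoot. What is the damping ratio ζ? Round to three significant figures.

ζ = −ln(OS)/√(π² + (ln OS)²). With OS = 0.580, ln OS = −0.5447 and ζ = 0.5447/3.188 = 0.171.

ζ ≈ 0.171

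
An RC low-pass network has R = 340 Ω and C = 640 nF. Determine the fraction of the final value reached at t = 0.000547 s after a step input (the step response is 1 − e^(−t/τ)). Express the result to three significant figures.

τ = RC = 340 × 640 nF = 0.000218 s.
y(t)/y_∞ = 1 − e^(−t/τ) = 1 − e^(−0.000547/0.000218) = 1 − e^(−2.51) = 0.919.

y/y_∞ ≈ 0.919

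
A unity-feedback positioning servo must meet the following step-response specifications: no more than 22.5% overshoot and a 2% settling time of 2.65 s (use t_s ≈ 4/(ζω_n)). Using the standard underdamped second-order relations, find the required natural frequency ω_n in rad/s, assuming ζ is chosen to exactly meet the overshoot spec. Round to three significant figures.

ω_n ≈ 3.52 rad/s

From %OS = 100·exp(−πζ/√(1−ζ²)), invert to get ζ = −ln(OS)/√(π² + ln²(OS)) with OS = 0.225.
−ln 0.225 = 1.492, so ζ = 1.492/√(π² + 2.225) = 0.429.
Then ω_n = 4/(ζ t_s) = 4/(0.429 × 2.65) = 3.52 rad/s.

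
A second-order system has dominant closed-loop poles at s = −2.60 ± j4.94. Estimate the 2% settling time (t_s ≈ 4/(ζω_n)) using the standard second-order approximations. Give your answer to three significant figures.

t_s ≈ 1.54 s

For poles at −σ ± jω_d, ζω_n = σ = 2.60, so t_s ≈ 4/σ = 1.54 s.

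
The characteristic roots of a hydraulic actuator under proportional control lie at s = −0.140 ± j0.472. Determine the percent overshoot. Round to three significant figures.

%OS ≈ 39.4%

|pole| = ω_n = √(0.140² + 0.472²) = 0.492 rad/s; ζ = cos θ = σ/ω_n = 0.284.
%OS = 100 e^{−πζ/√(1−ζ²)} with ζ = 0.284 gives 39.4%.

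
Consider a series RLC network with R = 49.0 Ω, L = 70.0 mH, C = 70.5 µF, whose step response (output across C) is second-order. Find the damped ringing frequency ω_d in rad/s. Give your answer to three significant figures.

ω_d ≈ 283 rad/s

For a series RLC circuit (capacitor voltage as output), ω_n = 1/√(LC) = 1/√(70.0 mH · 70.5 µF) = 450 rad/s.
ζ = (R/2)·√(C/L) = (49.0/2)·√(70.5 µF/70.0 mH) = 0.778.
ω_d = 450·√(1 − 0.778²) = 283 rad/s.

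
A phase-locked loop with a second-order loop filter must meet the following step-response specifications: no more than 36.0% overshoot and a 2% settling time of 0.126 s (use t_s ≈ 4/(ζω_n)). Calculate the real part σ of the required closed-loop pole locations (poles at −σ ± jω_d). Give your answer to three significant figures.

σ ≈ 31.7

The settling-time spec alone fixes σ = ζω_n = 4/t_s = 4/0.126 = 31.7.
(Overshoot then fixes ζ = 0.309 and hence ω_d = σ·√(1−ζ²)/ζ = 97.6 rad/s.)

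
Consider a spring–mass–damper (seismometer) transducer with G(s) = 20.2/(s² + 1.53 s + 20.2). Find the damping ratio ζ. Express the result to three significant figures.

ω_n = √20.2 = 4.49 rad/s; ζ = 1.53/(2·4.49) = 0.170.

ζ ≈ 0.170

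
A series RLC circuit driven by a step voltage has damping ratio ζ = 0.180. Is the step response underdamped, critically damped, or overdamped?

Since ζ = 0.180 < 1, the system is underdamped.

underdamped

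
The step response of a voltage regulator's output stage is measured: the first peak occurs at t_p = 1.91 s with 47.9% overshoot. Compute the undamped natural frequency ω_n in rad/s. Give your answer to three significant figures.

From the overshoot, ζ = −ln(OS)/√(π²+ln²(OS)) = 0.228.
From t_p = π/ω_d, ω_d = π/1.91 = 1.64 rad/s, so ω_n = ω_d/√(1−ζ²) = 1.69 rad/s.

ω_n ≈ 1.69 rad/s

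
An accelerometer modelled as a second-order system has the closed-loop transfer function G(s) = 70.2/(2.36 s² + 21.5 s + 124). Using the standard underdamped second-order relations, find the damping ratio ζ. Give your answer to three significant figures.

Dividing through by 2.36: denominator becomes s² + 9.110 s + 52.54.
So ω_n = √52.54 = 7.25 rad/s and ζ = 9.110/(2·7.25) = 0.628.

ζ ≈ 0.628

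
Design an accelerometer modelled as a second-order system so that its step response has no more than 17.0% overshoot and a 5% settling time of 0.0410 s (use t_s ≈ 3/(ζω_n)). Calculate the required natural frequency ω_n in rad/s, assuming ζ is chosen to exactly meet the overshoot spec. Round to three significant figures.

Inverting the overshoot relation: ζ = |ln 0.170|/√(π² + ln²0.170) = 0.491.
Then ω_n = 3/(ζ t_s) = 3/(0.491 × 0.0410) = 149 rad/s.

ω_n ≈ 149 rad/s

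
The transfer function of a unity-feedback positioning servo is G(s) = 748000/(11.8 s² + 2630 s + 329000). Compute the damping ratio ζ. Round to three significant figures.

ζ ≈ 0.667

Dividing through by 11.8: denominator becomes s² + 222.9 s + 27880.
So ω_n = √27880 = 167 rad/s and ζ = 222.9/(2·167) = 0.667.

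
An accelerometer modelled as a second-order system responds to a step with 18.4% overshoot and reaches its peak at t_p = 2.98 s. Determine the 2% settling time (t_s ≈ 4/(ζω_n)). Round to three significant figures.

From the overshoot, ζ = −ln(OS)/√(π²+ln²(OS)) = 0.474.
From t_p = π/ω_d, ω_d = π/2.98 = 1.05 rad/s, so ω_n = ω_d/√(1−ζ²) = 1.20 rad/s.
t_s ≈ 4/(ζω_n) = 4/(0.474·1.20) = 7.04 s.

t_s ≈ 7.04 s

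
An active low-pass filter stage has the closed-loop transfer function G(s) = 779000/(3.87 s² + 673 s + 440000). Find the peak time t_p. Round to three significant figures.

Dividing through by 3.87: denominator becomes s² + 173.9 s + 113700.
So ω_n = √113700 = 337 rad/s and ζ = 173.9/(2·337) = 0.258.
ω_d = 337·√(1 − 0.258²) = 326 rad/s. t_p = π/ω_d = 0.00964 s.

t_p ≈ 0.00964 s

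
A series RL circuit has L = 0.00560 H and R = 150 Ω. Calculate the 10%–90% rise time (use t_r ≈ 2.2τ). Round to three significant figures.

t_r ≈ 0.0000821 s

τ = L/R = 0.00560/150 = 0.0000373 s.
t_r ≈ 2.2τ = 0.0000821 s.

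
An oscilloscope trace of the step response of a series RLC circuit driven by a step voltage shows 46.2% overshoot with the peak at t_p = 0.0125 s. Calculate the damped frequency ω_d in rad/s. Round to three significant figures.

ω_d ≈ 251 rad/s

t_p = π/ω_d, so ω_d = π/0.0125 = 251 rad/s.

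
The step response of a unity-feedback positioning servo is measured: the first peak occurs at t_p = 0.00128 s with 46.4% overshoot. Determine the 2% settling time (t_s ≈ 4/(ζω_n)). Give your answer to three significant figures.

The overshoot fixes ζ = −ln(OS)/√(π²+ln²(OS)) = 0.237.
t_p = π/ω_d ⇒ ω_d = 2450 rad/s; then ω_n = ω_d/√(1−ζ²) = 2530 rad/s.
t_s ≈ 4/(ζω_n) = 4/(0.237·2530) = 0.00667 s.

t_s ≈ 0.00667 s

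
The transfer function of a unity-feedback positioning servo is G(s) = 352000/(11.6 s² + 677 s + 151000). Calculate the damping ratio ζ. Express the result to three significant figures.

Dividing through by 11.6: denominator becomes s² + 58.36 s + 13020.
So ω_n = √13020 = 114 rad/s and ζ = 58.36/(2·114) = 0.256.

ζ ≈ 0.256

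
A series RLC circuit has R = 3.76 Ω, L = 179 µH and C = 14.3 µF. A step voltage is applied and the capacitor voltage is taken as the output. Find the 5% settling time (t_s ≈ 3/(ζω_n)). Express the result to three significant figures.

For a series RLC circuit (capacitor voltage as output), ω_n = 1/√(LC) = 1/√(179 µH · 14.3 µF) = 19800 rad/s.
ζ = (R/2)·√(C/L) = (3.76/2)·√(14.3 µF/179 µH) = 0.531.
t_s ≈ 3/(ζω_n) = 0.000286 s.

t_s ≈ 0.000286 s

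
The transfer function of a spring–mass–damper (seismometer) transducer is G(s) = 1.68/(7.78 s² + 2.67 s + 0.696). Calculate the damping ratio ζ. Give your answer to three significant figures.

ζ ≈ 0.574

Dividing through by 7.78: denominator becomes s² + 0.3432 s + 0.08946.
So ω_n = √0.08946 = 0.299 rad/s and ζ = 0.3432/(2·0.299) = 0.574.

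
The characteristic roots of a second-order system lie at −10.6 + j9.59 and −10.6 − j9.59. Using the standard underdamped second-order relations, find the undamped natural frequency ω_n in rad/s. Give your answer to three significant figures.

ω_n ≈ 14.3 rad/s

|pole| = ω_n = √(10.6² + 9.59²) = 14.3 rad/s; ζ = cos θ = σ/ω_n = 0.742.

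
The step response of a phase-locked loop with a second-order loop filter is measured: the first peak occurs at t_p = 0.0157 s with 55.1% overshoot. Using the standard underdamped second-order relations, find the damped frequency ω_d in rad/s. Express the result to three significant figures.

t_p = π/ω_d, so ω_d = π/0.0157 = 200 rad/s.

ω_d ≈ 200 rad/s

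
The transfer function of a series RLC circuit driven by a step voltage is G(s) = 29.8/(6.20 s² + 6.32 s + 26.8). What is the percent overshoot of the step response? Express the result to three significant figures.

%OS ≈ 45.2%

Dividing through by 6.20: denominator becomes s² + 1.019 s + 4.323.
So ω_n = √4.323 = 2.08 rad/s and ζ = 1.019/(2·2.08) = 0.245.
%OS = 100·exp(−πζ/√(1−ζ²)) = 45.2%.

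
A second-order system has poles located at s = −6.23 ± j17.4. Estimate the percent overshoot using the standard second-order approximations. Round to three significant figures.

The poles are at −σ ± jω_d with σ = 6.23 and ω_d = 17.4, so ω_n = √(σ²+ω_d²) = 18.5 rad/s and ζ = σ/ω_n = 0.337.
%OS = 100·exp(−πζ/√(1−ζ²)) = 32.5%.

%OS ≈ 32.5%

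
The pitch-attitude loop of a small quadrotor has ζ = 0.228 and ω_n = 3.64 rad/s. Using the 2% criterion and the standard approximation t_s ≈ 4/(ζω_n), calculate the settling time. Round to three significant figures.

t_s ≈ 4/(ζω_n) = 4/(0.228 × 3.64) = 4.82 s.

t_s ≈ 4.82 s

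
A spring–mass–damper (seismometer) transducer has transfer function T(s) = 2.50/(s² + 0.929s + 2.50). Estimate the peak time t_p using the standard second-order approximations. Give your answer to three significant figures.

t_p ≈ 2.08 s

Comparing the denominator to s² + 2ζω_n s + ω_n²: ω_n = √2.50 = 1.58 rad/s, and 2ζω_n = 0.929 so ζ = 0.929/(2·1.58) = 0.294.
ω_d = ω_n√(1−ζ²) = 1.51 rad/s. Then t_p = π/ω_d = 2.08 s.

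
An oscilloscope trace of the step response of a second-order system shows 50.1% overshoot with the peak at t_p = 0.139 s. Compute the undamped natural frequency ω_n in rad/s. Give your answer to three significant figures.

From the overshoot, ζ = −ln(OS)/√(π²+ln²(OS)) = 0.215.
From t_p = π/ω_d, ω_d = π/0.139 = 22.6 rad/s, so ω_n = ω_d/√(1−ζ²) = 23.1 rad/s.

ω_n ≈ 23.1 rad/s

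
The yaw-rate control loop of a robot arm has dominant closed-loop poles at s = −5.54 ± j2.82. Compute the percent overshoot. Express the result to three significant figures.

|pole| = ω_n = √(5.54² + 2.82²) = 6.22 rad/s; ζ = cos θ = σ/ω_n = 0.891.
%OS = 100·exp(−πζ/√(1−ζ²)) = 0.209%.

%OS ≈ 0.209%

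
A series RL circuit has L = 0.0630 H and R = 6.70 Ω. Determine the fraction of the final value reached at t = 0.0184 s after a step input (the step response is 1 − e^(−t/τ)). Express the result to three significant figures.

y/y_∞ ≈ 0.859

τ = L/R = 0.0630/6.70 = 0.00940 s.
y(t)/y_∞ = 1 − e^(−t/τ) = 1 − e^(−0.0184/0.00940) = 1 − e^(−1.96) = 0.859.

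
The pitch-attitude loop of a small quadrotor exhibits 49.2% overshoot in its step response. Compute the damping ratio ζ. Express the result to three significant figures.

ζ = −ln(OS)/√(π² + (ln OS)²). With OS = 0.492, ln OS = −0.7093 and ζ = 0.7093/3.221 = 0.220.

ζ ≈ 0.220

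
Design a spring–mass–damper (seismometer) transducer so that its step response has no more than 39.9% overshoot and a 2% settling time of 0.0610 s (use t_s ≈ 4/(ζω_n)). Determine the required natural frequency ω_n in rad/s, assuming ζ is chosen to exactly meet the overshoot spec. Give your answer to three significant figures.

ω_n ≈ 234 rad/s

ζ = −ln(OS)/√(π² + (ln OS)²). With OS = 0.399, ln OS = −0.9188 and ζ = 0.9188/3.273 = 0.281.
Then ω_n = 4/(ζ t_s) = 4/(0.281 × 0.0610) = 234 rad/s.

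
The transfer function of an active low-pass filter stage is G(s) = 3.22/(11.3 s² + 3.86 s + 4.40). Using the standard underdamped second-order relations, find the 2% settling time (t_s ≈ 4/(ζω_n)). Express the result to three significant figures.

t_s ≈ 23.4 s

Dividing through by 11.3: denominator becomes s² + 0.3416 s + 0.3894.
So ω_n = √0.3894 = 0.624 rad/s and ζ = 0.3416/(2·0.624) = 0.274.
t_s ≈ 4/(ζω_n) = 23.4 s.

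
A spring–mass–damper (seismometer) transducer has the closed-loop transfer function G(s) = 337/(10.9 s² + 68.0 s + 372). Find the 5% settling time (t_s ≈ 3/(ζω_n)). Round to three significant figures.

t_s ≈ 0.962 s

Dividing through by 10.9: denominator becomes s² + 6.239 s + 34.13.
So ω_n = √34.13 = 5.84 rad/s and ζ = 6.239/(2·5.84) = 0.534.
t_s ≈ 3/(ζω_n) = 0.962 s.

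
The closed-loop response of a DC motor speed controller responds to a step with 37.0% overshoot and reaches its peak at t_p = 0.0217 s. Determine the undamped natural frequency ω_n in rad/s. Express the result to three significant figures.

The overshoot fixes ζ = −ln(OS)/√(π²+ln²(OS)) = 0.302.
From t_p = π/ω_d, ω_d = π/0.0217 = 145 rad/s, so ω_n = ω_d/√(1−ζ²) = 152 rad/s.

ω_n ≈ 152 rad/s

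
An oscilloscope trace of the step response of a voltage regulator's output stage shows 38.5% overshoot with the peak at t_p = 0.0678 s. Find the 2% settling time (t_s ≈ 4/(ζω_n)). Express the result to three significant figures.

t_s ≈ 0.284 s

From the overshoot, ζ = −ln(OS)/√(π²+ln²(OS)) = 0.291.
t_p = π/ω_d ⇒ ω_d = 46.3 rad/s; then ω_n = ω_d/√(1−ζ²) = 48.4 rad/s.
t_s ≈ 4/(ζω_n) = 4/(0.291·48.4) = 0.284 s.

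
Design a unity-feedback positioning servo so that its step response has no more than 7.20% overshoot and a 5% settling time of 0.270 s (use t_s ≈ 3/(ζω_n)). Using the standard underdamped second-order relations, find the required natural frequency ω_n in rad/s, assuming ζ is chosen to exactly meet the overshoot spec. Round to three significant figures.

ζ = −ln(OS)/√(π² + (ln OS)²). With OS = 0.0720, ln OS = −2.631 and ζ = 2.631/4.098 = 0.642.
From t_s ≈ 3/(ζω_n): ω_n = 3/(ζ·t_s) = 3/(0.642·0.270) = 17.3 rad/s.

ω_n ≈ 17.3 rad/s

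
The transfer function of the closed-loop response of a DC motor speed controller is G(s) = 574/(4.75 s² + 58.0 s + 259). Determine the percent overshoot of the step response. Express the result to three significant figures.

Dividing through by 4.75: denominator becomes s² + 12.21 s + 54.53.
So ω_n = √54.53 = 7.38 rad/s and ζ = 12.21/(2·7.38) = 0.827.
%OS = 100 e^{−πζ/√(1−ζ²)} with ζ = 0.827 gives 0.987%.

%OS ≈ 0.987%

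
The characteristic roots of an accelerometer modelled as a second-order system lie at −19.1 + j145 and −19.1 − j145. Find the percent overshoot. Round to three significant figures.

%OS ≈ 66.1%

With σ = 19.1, ω_d = 145: ω_n = √(σ²+ω_d²) = 146 rad/s, ζ = σ/ω_n = 0.131.
%OS = 100·exp(−πζ/√(1−ζ²)) = 66.1%.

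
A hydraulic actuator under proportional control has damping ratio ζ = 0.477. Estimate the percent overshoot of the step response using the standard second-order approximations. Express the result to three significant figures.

For an underdamped second-order system, %OS = 100·exp(−πζ/√(1−ζ²)).
πζ/√(1−ζ²) = π·0.477/√(1−0.228) = 1.705, so %OS = 100·e^(−1.705) = 18.2%.

%OS ≈ 18.2%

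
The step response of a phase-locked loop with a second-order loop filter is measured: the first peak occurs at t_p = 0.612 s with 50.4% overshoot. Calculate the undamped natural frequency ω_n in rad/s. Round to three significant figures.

The overshoot fixes ζ = −ln(OS)/√(π²+ln²(OS)) = 0.213.
t_p = π/ω_d ⇒ ω_d = 5.13 rad/s; then ω_n = ω_d/√(1−ζ²) = 5.25 rad/s.

ω_n ≈ 5.25 rad/s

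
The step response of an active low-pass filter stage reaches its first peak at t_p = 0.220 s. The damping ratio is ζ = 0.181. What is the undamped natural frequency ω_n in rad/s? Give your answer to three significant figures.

Peak time t_p = π/ω_d, so ω_d = π/t_p = π/0.220 = 14.3 rad/s.
ω_n = ω_d/√(1−ζ²) = 14.3/√0.967 = 14.5 rad/s.

ω_n ≈ 14.5 rad/s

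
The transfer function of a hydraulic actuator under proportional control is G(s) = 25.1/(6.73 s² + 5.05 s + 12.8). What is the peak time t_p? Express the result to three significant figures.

Dividing through by 6.73: denominator becomes s² + 0.7504 s + 1.902.
So ω_n = √1.902 = 1.38 rad/s and ζ = 0.7504/(2·1.38) = 0.272.
ω_d = 1.38·√(1 − 0.272²) = 1.33 rad/s. t_p = π/ω_d = 2.37 s.

t_p ≈ 2.37 s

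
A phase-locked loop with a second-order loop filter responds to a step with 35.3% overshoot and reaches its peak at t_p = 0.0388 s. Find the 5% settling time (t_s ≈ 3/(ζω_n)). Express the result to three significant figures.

From the overshoot, ζ = −ln(OS)/√(π²+ln²(OS)) = 0.315.
t_p = π/ω_d ⇒ ω_d = 81.0 rad/s; then ω_n = ω_d/√(1−ζ²) = 85.3 rad/s.
t_s ≈ 3/(ζω_n) = 3/(0.315·85.3) = 0.112 s.

t_s ≈ 0.112 s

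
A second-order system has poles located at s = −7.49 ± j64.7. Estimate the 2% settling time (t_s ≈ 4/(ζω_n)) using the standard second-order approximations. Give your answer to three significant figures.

t_s ≈ 0.534 s

For poles at −σ ± jω_d, ζω_n = σ = 7.49, so t_s ≈ 4/σ = 0.534 s.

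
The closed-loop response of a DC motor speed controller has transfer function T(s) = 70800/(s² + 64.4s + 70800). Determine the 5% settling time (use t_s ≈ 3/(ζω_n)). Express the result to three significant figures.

t_s ≈ 0.0932 s

Matching coefficients with s² + 2ζω_n s + ω_n² gives ω_n² = 70800 ⇒ ω_n = 266 rad/s, and ζ = 64.4/(2ω_n) = 0.121.
t_s ≈ 3/(ζω_n) = 3/(0.121·266) = 0.0932 s.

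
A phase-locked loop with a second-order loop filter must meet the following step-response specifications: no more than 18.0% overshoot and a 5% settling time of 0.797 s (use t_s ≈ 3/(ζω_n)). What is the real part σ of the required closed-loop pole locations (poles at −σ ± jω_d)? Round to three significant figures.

σ ≈ 3.76

The settling-time spec alone fixes σ = ζω_n = 3/t_s = 3/0.797 = 3.76.
(Overshoot then fixes ζ = 0.479 and hence ω_d = σ·√(1−ζ²)/ζ = 6.90 rad/s.)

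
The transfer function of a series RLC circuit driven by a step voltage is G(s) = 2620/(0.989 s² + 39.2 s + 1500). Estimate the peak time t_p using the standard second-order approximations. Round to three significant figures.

t_p ≈ 0.0937 s

Dividing through by 0.989: denominator becomes s² + 39.64 s + 1517.
So ω_n = √1517 = 38.9 rad/s and ζ = 39.64/(2·38.9) = 0.509.
The damped frequency ω_d = ω_n√(1−ζ²) = 33.5 rad/s. t_p = π/ω_d = 0.0937 s.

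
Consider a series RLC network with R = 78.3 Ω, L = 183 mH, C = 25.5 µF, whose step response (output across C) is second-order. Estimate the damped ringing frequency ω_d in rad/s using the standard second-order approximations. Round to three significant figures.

For a series RLC circuit (capacitor voltage as output), ω_n = 1/√(LC) = 1/√(183 mH · 25.5 µF) = 463 rad/s.
ζ = (R/2)·√(C/L) = (78.3/2)·√(25.5 µF/183 mH) = 0.462.
The damped frequency ω_d = ω_n√(1−ζ²) = 411 rad/s.

ω_d ≈ 411 rad/s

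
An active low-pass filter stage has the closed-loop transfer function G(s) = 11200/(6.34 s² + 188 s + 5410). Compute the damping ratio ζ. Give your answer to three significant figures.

ζ ≈ 0.508

Dividing through by 6.34: denominator becomes s² + 29.65 s + 853.3.
So ω_n = √853.3 = 29.2 rad/s and ζ = 29.65/(2·29.2) = 0.508.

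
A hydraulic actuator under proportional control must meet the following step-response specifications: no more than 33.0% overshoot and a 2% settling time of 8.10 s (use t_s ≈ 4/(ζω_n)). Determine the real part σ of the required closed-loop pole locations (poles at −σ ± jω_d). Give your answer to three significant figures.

The settling-time spec alone fixes σ = ζω_n = 4/t_s = 4/8.10 = 0.494.
(Overshoot then fixes ζ = 0.333 and hence ω_d = σ·√(1−ζ²)/ζ = 1.40 rad/s.)

σ ≈ 0.494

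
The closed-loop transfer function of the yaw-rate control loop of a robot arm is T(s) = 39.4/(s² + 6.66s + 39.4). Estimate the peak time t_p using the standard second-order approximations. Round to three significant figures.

t_p ≈ 0.590 s

Matching coefficients with s² + 2ζω_n s + ω_n² gives ω_n² = 39.4 ⇒ ω_n = 6.28 rad/s, and ζ = 6.66/(2ω_n) = 0.531.
ω_d = 6.28·√(1 − 0.531²) = 5.32 rad/s. Then t_p = π/ω_d = 0.590 s.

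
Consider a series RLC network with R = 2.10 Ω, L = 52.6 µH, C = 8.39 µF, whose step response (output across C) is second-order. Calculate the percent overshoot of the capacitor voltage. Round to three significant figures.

For a series RLC circuit (capacitor voltage as output), ω_n = 1/√(LC) = 1/√(52.6 µH · 8.39 µF) = 47600 rad/s.
ζ = (R/2)·√(C/L) = (2.10/2)·√(8.39 µF/52.6 µH) = 0.419.
Overshoot: exp(−π·0.419/√(1−0.419²)) = 0.234, i.e. 23.4%.

%OS ≈ 23.4%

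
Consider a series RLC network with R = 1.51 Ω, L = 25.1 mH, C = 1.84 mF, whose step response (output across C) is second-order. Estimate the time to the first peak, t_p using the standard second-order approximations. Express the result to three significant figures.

For a series RLC circuit (capacitor voltage as output), ω_n = 1/√(LC) = 1/√(25.1 mH · 1.84 mF) = 147 rad/s.
ζ = (R/2)·√(C/L) = (1.51/2)·√(1.84 mF/25.1 mH) = 0.204.
ω_d = ω_n√(1−ζ²) = 144 rad/s. t_p = π/ω_d = 0.0218 s.

t_p ≈ 0.0218 s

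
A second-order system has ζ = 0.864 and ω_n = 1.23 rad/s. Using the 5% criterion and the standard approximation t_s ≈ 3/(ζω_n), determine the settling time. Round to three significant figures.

t_s ≈ 3/(ζω_n) = 3/(0.864 × 1.23) = 2.82 s.

t_s ≈ 2.82 s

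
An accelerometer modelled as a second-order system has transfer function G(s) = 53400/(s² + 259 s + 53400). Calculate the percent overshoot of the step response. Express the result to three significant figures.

Comparing the denominator to s² + 2ζω_n s + ω_n²: ω_n = √53400 = 231 rad/s, and 2ζω_n = 259 so ζ = 259/(2·231) = 0.560.
%OS = 100 e^{−πζ/√(1−ζ²)} with ζ = 0.560 gives 11.9%.

%OS ≈ 11.9%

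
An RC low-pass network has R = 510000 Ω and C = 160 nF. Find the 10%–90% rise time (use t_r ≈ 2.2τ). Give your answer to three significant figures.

τ = RC = 510000 × 160 nF = 0.0816 s.
t_r ≈ 2.2τ = 0.180 s.

t_r ≈ 0.180 s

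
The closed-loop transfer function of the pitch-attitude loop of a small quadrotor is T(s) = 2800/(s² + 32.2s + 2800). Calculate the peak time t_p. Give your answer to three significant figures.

t_p ≈ 0.0623 s

Comparing the denominator to s² + 2ζω_n s + ω_n²: ω_n = √2800 = 52.9 rad/s, and 2ζω_n = 32.2 so ζ = 32.2/(2·52.9) = 0.304.
The damped frequency ω_d = ω_n√(1−ζ²) = 50.4 rad/s. Then t_p = π/ω_d = 0.0623 s.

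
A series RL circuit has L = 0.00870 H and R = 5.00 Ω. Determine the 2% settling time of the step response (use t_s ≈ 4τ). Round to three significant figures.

τ = L/R = 0.00870/5.00 = 0.00174 s.
t_s ≈ 4τ = 0.00696 s.

t_s ≈ 0.00696 s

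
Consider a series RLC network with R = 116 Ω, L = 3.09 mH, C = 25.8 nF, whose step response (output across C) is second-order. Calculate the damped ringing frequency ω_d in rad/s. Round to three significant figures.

ω_d ≈ 110000 rad/s

For a series RLC circuit (capacitor voltage as output), ω_n = 1/√(LC) = 1/√(3.09 mH · 25.8 nF) = 112000 rad/s.
ζ = (R/2)·√(C/L) = (116/2)·√(25.8 nF/3.09 mH) = 0.168.
ω_d = 112000·√(1 − 0.168²) = 110000 rad/s.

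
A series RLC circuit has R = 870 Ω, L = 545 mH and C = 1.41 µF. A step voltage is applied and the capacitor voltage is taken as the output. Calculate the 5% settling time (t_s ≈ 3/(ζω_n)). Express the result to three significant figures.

For a series RLC circuit (capacitor voltage as output), ω_n = 1/√(LC) = 1/√(545 mH · 1.41 µF) = 1140 rad/s.
ζ = (R/2)·√(C/L) = (870/2)·√(1.41 µF/545 mH) = 0.700.
t_s ≈ 3/(ζω_n) = 0.00376 s.

t_s ≈ 0.00376 s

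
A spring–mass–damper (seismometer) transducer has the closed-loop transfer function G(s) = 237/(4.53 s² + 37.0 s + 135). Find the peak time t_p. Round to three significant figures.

t_p ≈ 0.867 s

Dividing through by 4.53: denominator becomes s² + 8.168 s + 29.80.
So ω_n = √29.80 = 5.46 rad/s and ζ = 8.168/(2·5.46) = 0.748.
ω_d = 5.46·√(1 − 0.748²) = 3.62 rad/s. t_p = π/ω_d = 0.867 s.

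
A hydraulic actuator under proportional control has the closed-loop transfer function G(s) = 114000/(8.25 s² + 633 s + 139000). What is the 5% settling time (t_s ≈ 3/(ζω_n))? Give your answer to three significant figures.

Dividing through by 8.25: denominator becomes s² + 76.73 s + 16850.
So ω_n = √16850 = 130 rad/s and ζ = 76.73/(2·130) = 0.296.
t_s ≈ 3/(ζω_n) = 0.0782 s.

t_s ≈ 0.0782 s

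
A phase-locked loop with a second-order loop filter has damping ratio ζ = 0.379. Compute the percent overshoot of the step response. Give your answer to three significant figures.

For an underdamped second-order system, %OS = 100·exp(−πζ/√(1−ζ²)).
πζ/√(1−ζ²) = π·0.379/√(1−0.144) = 1.287, so %OS = 100·e^(−1.287) = 27.6%.

%OS ≈ 27.6%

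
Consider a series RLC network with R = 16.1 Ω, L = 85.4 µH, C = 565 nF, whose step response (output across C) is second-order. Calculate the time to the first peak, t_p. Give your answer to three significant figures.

For a series RLC circuit (capacitor voltage as output), ω_n = 1/√(LC) = 1/√(85.4 µH · 565 nF) = 144000 rad/s.
ζ = (R/2)·√(C/L) = (16.1/2)·√(565 nF/85.4 µH) = 0.655.
ω_d = ω_n√(1−ζ²) = 109000 rad/s. t_p = π/ω_d = 0.0000289 s.

t_p ≈ 0.0000289 s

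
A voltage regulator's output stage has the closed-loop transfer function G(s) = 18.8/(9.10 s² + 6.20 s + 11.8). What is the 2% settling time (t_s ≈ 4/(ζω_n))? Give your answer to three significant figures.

t_s ≈ 11.7 s

Dividing through by 9.10: denominator becomes s² + 0.6813 s + 1.297.
So ω_n = √1.297 = 1.14 rad/s and ζ = 0.6813/(2·1.14) = 0.299.
t_s ≈ 4/(ζω_n) = 11.7 s.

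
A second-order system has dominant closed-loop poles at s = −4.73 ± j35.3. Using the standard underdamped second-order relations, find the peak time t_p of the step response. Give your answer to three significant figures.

t_p ≈ 0.0890 s

t_p = π/ω_d with ω_d = 35.3 (the imaginary part), so t_p = 0.0890 s.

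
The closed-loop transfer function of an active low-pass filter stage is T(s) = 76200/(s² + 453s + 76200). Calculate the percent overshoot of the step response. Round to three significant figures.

Matching coefficients with s² + 2ζω_n s + ω_n² gives ω_n² = 76200 ⇒ ω_n = 276 rad/s, and ζ = 453/(2ω_n) = 0.821.
%OS = 100·exp(−πζ/√(1−ζ²)) = 1.10%.

%OS ≈ 1.10%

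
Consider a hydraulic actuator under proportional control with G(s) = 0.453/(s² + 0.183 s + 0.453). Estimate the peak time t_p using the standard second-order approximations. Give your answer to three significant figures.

Matching coefficients with s² + 2ζω_n s + ω_n² gives ω_n² = 0.453 ⇒ ω_n = 0.673 rad/s, and ζ = 0.183/(2ω_n) = 0.136.
The damped frequency ω_d = ω_n√(1−ζ²) = 0.667 rad/s. Then t_p = π/ω_d = 4.71 s.

t_p ≈ 4.71 s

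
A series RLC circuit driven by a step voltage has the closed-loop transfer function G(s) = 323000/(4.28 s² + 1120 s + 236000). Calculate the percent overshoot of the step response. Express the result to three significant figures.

%OS ≈ 12.1%

Dividing through by 4.28: denominator becomes s² + 261.7 s + 55140.
So ω_n = √55140 = 235 rad/s and ζ = 261.7/(2·235) = 0.557.
%OS = 100 e^{−πζ/√(1−ζ²)} with ζ = 0.557 gives 12.1%.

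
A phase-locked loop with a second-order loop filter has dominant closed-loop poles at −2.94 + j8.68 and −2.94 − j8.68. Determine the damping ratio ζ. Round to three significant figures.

The poles are at −σ ± jω_d with σ = 2.94 and ω_d = 8.68, so ω_n = √(σ²+ω_d²) = 9.16 rad/s and ζ = σ/ω_n = 0.321.

ζ ≈ 0.321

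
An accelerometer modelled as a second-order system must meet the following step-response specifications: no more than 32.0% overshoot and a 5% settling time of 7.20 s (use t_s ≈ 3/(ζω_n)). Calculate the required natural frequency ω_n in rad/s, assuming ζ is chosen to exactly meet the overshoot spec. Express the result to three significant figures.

ω_n ≈ 1.22 rad/s

ζ = −ln(OS)/√(π² + (ln OS)²). With OS = 0.320, ln OS = −1.139 and ζ = 1.139/3.342 = 0.341.
Then ω_n = 3/(ζ t_s) = 3/(0.341 × 7.20) = 1.22 rad/s.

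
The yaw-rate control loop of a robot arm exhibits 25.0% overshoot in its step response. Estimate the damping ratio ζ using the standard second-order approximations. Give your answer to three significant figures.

ζ ≈ 0.404

Inverting the overshoot relation: ζ = |ln 0.250|/√(π² + ln²0.250) = 0.404.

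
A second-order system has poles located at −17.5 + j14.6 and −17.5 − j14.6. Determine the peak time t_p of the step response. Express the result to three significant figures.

t_p = π/ω_d with ω_d = 14.6 (the imaginary part), so t_p = 0.215 s.

t_p ≈ 0.215 s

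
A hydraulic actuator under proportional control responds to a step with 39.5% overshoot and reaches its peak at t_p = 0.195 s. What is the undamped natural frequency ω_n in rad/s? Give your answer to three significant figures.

The overshoot fixes ζ = −ln(OS)/√(π²+ln²(OS)) = 0.284.
From t_p = π/ω_d, ω_d = π/0.195 = 16.1 rad/s, so ω_n = ω_d/√(1−ζ²) = 16.8 rad/s.

ω_n ≈ 16.8 rad/s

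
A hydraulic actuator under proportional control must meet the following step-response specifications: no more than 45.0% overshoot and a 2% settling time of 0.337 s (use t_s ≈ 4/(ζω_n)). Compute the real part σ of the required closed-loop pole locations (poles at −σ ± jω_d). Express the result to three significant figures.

σ ≈ 11.9

The settling-time spec alone fixes σ = ζω_n = 4/t_s = 4/0.337 = 11.9.
(Overshoot then fixes ζ = 0.246 and hence ω_d = σ·√(1−ζ²)/ζ = 46.7 rad/s.)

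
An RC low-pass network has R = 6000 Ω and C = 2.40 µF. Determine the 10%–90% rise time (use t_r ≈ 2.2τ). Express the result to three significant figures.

t_r ≈ 0.0317 s

τ = RC = 6000 × 2.40 µF = 0.0144 s.
t_r ≈ 2.2τ = 0.0317 s.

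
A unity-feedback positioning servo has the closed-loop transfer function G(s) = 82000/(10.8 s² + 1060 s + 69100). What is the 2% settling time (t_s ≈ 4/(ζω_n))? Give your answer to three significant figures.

Dividing through by 10.8: denominator becomes s² + 98.15 s + 6398.
So ω_n = √6398 = 80.0 rad/s and ζ = 98.15/(2·80.0) = 0.614.
t_s ≈ 4/(ζω_n) = 0.0815 s.

t_s ≈ 0.0815 s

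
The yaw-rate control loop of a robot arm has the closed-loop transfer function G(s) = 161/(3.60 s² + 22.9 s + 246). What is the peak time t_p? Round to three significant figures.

Dividing through by 3.60: denominator becomes s² + 6.361 s + 68.33.
So ω_n = √68.33 = 8.27 rad/s and ζ = 6.361/(2·8.27) = 0.385.
ω_d = 8.27·√(1 − 0.385²) = 7.63 rad/s. t_p = π/ω_d = 0.412 s.

t_p ≈ 0.412 s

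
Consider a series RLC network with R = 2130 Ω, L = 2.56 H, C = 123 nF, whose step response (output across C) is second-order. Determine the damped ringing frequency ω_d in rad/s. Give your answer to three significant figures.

For a series RLC circuit (capacitor voltage as output), ω_n = 1/√(LC) = 1/√(2.56 H · 123 nF) = 1780 rad/s.
ζ = (R/2)·√(C/L) = (2130/2)·√(123 nF/2.56 H) = 0.233.
ω_d = ω_n√(1−ζ²) = 1730 rad/s.

ω_d ≈ 1730 rad/s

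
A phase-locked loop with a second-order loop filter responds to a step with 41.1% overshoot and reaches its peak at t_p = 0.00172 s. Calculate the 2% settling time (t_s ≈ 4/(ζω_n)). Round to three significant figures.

t_s ≈ 0.00774 s

ζ from %OS: ζ = |ln 0.411|/√(π²+ln²0.411) = 0.272.
From t_p = π/ω_d, ω_d = π/0.00172 = 1830 rad/s, so ω_n = ω_d/√(1−ζ²) = 1900 rad/s.
t_s ≈ 4/(ζω_n) = 4/(0.272·1900) = 0.00774 s.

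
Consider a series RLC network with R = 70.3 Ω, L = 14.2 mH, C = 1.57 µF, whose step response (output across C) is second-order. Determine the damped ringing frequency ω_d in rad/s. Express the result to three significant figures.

ω_d ≈ 6220 rad/s

For a series RLC circuit (capacitor voltage as output), ω_n = 1/√(LC) = 1/√(14.2 mH · 1.57 µF) = 6700 rad/s.
ζ = (R/2)·√(C/L) = (70.3/2)·√(1.57 µF/14.2 mH) = 0.370.
The damped frequency ω_d = ω_n√(1−ζ²) = 6220 rad/s.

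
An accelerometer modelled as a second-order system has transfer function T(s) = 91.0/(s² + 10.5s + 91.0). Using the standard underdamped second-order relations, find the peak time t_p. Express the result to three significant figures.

Comparing the denominator to s² + 2ζω_n s + ω_n²: ω_n = √91.0 = 9.54 rad/s, and 2ζω_n = 10.5 so ζ = 10.5/(2·9.54) = 0.550.
ω_d = 9.54·√(1 − 0.550²) = 7.96 rad/s. Then t_p = π/ω_d = 0.394 s.

t_p ≈ 0.394 s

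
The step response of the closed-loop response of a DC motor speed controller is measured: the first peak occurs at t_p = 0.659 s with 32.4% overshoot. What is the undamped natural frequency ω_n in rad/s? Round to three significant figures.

ω_n ≈ 5.06 rad/s

From the overshoot, ζ = −ln(OS)/√(π²+ln²(OS)) = 0.338.
From t_p = π/ω_d, ω_d = π/0.659 = 4.77 rad/s, so ω_n = ω_d/√(1−ζ²) = 5.06 rad/s.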